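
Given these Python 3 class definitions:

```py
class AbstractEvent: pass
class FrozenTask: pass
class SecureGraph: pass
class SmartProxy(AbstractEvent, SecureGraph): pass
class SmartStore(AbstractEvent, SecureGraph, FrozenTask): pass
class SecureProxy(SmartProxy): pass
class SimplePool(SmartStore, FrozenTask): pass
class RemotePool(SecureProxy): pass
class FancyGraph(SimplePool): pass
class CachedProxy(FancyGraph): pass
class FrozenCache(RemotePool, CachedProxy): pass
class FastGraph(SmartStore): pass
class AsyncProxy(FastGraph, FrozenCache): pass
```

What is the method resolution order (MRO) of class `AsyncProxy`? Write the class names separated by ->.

AsyncProxy -> FastGraph -> FrozenCache -> RemotePool -> SecureProxy -> SmartProxy -> CachedProxy -> FancyGraph -> SimplePool -> SmartStore -> AbstractEvent -> SecureGraph -> FrozenTask -> object

L[AsyncProxy] = AsyncProxy + merge(L[FastGraph], L[FrozenCache], [FastGraph FrozenCache])
  take FastGraph:  [FastGraph SmartStore AbstractEvent SecureGraph FrozenTask object] + [FrozenCache RemotePool SecureProxy SmartProxy CachedProxy FancyGraph SimplePool SmartStore AbstractEvent SecureGraph FrozenTask object] + [FastGraph FrozenCache]
  take FrozenCache:  [SmartStore AbstractEvent SecureGraph FrozenTask object] + [FrozenCache RemotePool SecureProxy SmartProxy CachedProxy FancyGraph SimplePool SmartStore AbstractEvent SecureGraph FrozenTask object] + [FrozenCache]
  take RemotePool:  [SmartStore AbstractEvent SecureGraph FrozenTask object] + [RemotePool SecureProxy SmartProxy CachedProxy FancyGraph SimplePool SmartStore AbstractEvent SecureGraph FrozenTask object]
  take SecureProxy:  [SmartStore AbstractEvent SecureGraph FrozenTask object] + [SecureProxy SmartProxy CachedProxy FancyGraph SimplePool SmartStore AbstractEvent SecureGraph FrozenTask object]
  take SmartProxy:  [SmartStore AbstractEvent SecureGraph FrozenTask object] + [SmartProxy CachedProxy FancyGraph SimplePool SmartStore AbstractEvent SecureGraph FrozenTask object]
  take CachedProxy:  [SmartStore AbstractEvent SecureGraph FrozenTask object] + [CachedProxy FancyGraph SimplePool SmartStore AbstractEvent SecureGraph FrozenTask object]
  take FancyGraph:  [SmartStore AbstractEvent SecureGraph FrozenTask object] + [FancyGraph SimplePool SmartStore AbstractEvent SecureGraph FrozenTask object]
  take SimplePool:  [SmartStore AbstractEvent SecureGraph FrozenTask object] + [SimplePool SmartStore AbstractEvent SecureGraph FrozenTask object]
  take SmartStore:  [SmartStore AbstractEvent SecureGraph FrozenTask object] + [SmartStore AbstractEvent SecureGraph FrozenTask object]
  take AbstractEvent:  [AbstractEvent SecureGraph FrozenTask object] + [AbstractEvent SecureGraph FrozenTask object]
  take SecureGraph:  [SecureGraph FrozenTask object] + [SecureGraph FrozenTask object]
  take FrozenTask:  [FrozenTask object] + [FrozenTask object]
  take object:  [object] + [object]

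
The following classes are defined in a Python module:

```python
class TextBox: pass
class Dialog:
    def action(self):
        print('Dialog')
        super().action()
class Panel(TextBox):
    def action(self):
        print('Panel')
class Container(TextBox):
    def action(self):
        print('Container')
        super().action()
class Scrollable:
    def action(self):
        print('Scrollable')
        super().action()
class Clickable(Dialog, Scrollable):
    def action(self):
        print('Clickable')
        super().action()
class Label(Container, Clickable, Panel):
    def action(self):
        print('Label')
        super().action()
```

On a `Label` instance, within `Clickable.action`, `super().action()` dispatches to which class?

L[Label] = Label + merge(L[Container], L[Clickable], L[Panel], [Container Clickable Panel])
  take Container:  [Container TextBox object] + [Clickable Dialog Scrollable object] + [Panel TextBox object] + [Container Clickable Panel]
  take Clickable:  [TextBox object] + [Clickable Dialog Scrollable object] + [Panel TextBox object] + [Clickable Panel]
  take Dialog:  [TextBox object] + [Dialog Scrollable object] + [Panel TextBox object] + [Panel]
  take Scrollable:  [TextBox object] + [Scrollable object] + [Panel TextBox object] + [Panel]
  take Panel:  [TextBox object] + [object] + [Panel TextBox object] + [Panel]
  take TextBox:  [TextBox object] + [object] + [TextBox object]
  take object:  [object] + [object] + [object]
MRO: Label Container Clickable Dialog Scrollable Panel TextBox object
super() in Clickable.action on a Label instance goes to the class after Clickable in Label's MRO: Dialog.

Dialog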